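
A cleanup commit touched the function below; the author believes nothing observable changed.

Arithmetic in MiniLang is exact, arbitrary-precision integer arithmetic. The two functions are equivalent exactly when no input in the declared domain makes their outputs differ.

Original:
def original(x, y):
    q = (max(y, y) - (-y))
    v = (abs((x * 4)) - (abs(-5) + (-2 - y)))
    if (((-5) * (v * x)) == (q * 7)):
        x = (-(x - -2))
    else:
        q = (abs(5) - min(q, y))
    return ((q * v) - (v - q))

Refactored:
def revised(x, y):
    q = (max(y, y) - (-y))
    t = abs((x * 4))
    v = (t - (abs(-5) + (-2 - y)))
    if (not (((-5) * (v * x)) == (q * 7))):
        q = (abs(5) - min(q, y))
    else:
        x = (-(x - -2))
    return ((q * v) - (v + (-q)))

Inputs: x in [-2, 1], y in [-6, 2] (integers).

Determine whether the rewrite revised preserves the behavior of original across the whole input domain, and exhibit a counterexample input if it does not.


Equivalent — the differences include arithmetic usage differs, and boolean connective usage differs, and statement counts differ, and local variable names differ, yet no declared input distinguishes the two.
As a probe, take x=1, y=1: original runs q becomes 2; next v becomes 2; next (((-5) * (v * x)) == (q * 7)) evaluates to false; next q becomes 4; next final value 10; revised runs q becomes 2; next t becomes 4; next v becomes 2; next (not (((-5) * (v * x)) == (q * 7))) evaluates to true; next q becomes 4; next final value 10; both end at 10.
Checked all 36 inputs in the declared domain: the outputs agree on every one.
verdict: equivalent


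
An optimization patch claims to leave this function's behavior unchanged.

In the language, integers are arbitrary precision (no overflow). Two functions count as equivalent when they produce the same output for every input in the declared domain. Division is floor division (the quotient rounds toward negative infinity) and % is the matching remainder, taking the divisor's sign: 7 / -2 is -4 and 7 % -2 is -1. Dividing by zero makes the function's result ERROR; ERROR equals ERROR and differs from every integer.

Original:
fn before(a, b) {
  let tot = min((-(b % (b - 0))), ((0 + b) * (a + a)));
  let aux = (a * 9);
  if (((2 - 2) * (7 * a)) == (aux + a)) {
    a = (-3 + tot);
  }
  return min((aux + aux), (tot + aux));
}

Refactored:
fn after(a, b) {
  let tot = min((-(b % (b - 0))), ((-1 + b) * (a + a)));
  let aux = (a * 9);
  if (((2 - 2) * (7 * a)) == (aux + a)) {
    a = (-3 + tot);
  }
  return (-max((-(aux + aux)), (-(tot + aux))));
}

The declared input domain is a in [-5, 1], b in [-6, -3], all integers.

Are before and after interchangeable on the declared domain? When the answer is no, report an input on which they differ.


Run the pair on a=1, b=-6.
before: tot=-12, then aux=9, then (((2 - 2) * (7 * a)) == (aux + a)) is false, then returns -3
after: tot=-14, then aux=9, then (((2 - 2) * (7 * a)) == (aux + a)) is false, then returns -5
-3 against -5: the behavior changed.
verdict: not equivalent; witness: a=1, b=-6


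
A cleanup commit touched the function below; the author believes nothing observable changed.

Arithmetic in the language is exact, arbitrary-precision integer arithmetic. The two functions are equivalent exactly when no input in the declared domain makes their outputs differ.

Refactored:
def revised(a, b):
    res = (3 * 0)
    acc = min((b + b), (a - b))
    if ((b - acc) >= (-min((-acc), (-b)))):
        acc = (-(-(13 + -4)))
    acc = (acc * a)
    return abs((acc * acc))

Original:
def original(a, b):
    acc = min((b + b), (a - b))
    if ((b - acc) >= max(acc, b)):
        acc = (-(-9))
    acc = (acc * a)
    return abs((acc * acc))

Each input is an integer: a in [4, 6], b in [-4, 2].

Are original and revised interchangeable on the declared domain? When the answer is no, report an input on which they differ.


Equivalent — the differences include local variable names differ; and arithmetic usage differs; and constant usage differs; and statement counts differ; and min/max/abs usage differs, yet no declared input distinguishes the two.
Tracing a=4, b=2: original: acc := 2 | ((b - acc) >= max(acc, b)): false | acc := 8 | result 64 | revised: res := 0 | acc := 2 | ((b - acc) >= (-min((-acc), (-b)))): false | acc := 8 | result 64 — matching result 64.
Every one of the 21 inputs gives matching results.
verdict: equivalent


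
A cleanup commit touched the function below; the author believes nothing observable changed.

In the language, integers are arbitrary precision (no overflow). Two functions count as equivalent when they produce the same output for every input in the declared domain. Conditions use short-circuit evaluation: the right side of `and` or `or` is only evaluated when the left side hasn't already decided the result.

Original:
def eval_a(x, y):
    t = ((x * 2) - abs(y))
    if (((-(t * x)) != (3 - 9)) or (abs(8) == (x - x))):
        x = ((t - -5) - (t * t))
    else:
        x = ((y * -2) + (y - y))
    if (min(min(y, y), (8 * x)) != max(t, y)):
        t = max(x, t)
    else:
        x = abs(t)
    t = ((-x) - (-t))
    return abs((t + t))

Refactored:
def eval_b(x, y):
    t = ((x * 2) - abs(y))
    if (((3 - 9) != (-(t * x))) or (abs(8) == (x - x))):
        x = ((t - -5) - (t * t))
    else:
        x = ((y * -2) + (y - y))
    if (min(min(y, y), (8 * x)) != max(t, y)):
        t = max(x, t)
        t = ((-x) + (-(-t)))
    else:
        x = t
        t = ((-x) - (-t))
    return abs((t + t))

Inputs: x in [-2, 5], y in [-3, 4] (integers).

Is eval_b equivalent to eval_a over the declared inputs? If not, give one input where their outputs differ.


The rewrite breaks on x=0, y=-1, where the results are 4 and 0.
eval_a: t := -1 | (((-(t * x)) != (3 - 9)) or (abs(8) == (x - x))): true | x := 3 | (min(min(y, y), (8 * x)) != max(t, y)): false | x := 1 | t := -2 | result 4
eval_b: t := -1 | (((3 - 9) != (-(t * x))) or (abs(8) == (x - x))): true | x := 3 | (min(min(y, y), (8 * x)) != max(t, y)): false | x := -1 | t := 0 | result 0
verdict: not equivalent; witness: x=0, y=-1


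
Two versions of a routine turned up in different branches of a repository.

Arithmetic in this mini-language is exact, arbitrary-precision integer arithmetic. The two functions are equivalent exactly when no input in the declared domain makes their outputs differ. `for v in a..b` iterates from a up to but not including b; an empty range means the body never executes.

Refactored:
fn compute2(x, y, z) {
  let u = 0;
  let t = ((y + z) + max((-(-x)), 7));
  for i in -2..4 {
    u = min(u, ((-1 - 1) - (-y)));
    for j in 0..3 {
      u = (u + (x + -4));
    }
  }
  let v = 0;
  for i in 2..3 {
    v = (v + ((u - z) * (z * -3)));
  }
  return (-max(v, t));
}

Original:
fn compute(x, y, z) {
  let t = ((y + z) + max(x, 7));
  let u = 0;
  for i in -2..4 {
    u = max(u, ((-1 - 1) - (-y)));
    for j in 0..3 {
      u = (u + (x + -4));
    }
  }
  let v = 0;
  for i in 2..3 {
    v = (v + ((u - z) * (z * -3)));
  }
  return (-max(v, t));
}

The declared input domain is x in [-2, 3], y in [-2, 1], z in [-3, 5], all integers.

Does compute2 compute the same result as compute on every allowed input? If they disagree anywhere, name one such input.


Consider the input x=-2, y=-2, z=1.
compute: t becomes 6; next u becomes 0; next at i=-2:; next u becomes 0; next at j=0:; next u becomes -6; next at j=1:; next u becomes -12; next at j=2:; next u becomes -18; next at i=-1:; next u becomes -4; next at j=0:; next u becomes -10; next at j=1:; next u becomes -16; next at j=2:; next u becomes -22; next at i=0:; next u becomes -4; next at j=0:; next u becomes -10; next at j=1:; next u becomes -16; next at j=2:; next u becomes -22; next at i=1:; next u becomes -4; next at j=0:; next u becomes -10; next at j=1:; next u becomes -16; next at j=2:; next u becomes -22; next at i=2:; next u becomes -4; next at j=0:; next u becomes -10; next at j=1:; next u becomes -16; next at j=2:; next u becomes -22; next at i=3:; next u becomes -4; next at j=0:; next u becomes -10; next at j=1:; next u becomes -16; next at j=2:; next u becomes -22; next v becomes 0; next at i=2:; next v becomes 69; next final value -69
compute2: u becomes 0; next t becomes 6; next at i=-2:; next u becomes -4; next at j=0:; next u becomes -10; next at j=1:; next u becomes -16; next at j=2:; next u becomes -22; next at i=-1:; next u becomes -22; next at j=0:; next u becomes -28; next at j=1:; next u becomes -34; next at j=2:; next u becomes -40; next at i=0:; next u becomes -40; next at j=0:; next u becomes -46; next at j=1:; next u becomes -52; next at j=2:; next u becomes -58; next at i=1:; next u becomes -58; next at j=0:; next u becomes -64; next at j=1:; next u becomes -70; next at j=2:; next u becomes -76; next at i=2:; next u becomes -76; next at j=0:; next u becomes -82; next at j=1:; next u becomes -88; next at j=2:; next u becomes -94; next at i=3:; next u becomes -94; next at j=0:; next u becomes -100; next at j=1:; next u becomes -106; next at j=2:; next u becomes -112; next v becomes 0; next at i=2:; next v becomes 339; next final value -339
-69 and -339 differ, so these are not the same function on this domain.
verdict: not equivalent; witness: x=-2, y=-2, z=1


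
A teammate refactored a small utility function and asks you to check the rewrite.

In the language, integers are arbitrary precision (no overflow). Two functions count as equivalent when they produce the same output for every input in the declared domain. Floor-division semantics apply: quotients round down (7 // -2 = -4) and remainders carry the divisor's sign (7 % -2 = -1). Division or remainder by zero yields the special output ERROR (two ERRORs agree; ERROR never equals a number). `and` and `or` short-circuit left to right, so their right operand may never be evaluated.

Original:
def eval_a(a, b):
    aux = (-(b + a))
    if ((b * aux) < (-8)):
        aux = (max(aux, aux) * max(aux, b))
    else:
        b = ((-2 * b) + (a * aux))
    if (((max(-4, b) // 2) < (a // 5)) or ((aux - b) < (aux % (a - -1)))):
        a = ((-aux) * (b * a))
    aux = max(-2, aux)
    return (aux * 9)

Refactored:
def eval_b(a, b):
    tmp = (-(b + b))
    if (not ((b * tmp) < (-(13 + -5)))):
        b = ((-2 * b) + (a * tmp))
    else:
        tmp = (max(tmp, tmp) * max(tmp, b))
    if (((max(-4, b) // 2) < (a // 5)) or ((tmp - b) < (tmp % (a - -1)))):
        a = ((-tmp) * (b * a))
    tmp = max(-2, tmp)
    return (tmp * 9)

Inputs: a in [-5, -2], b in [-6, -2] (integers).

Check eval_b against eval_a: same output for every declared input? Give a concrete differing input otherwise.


Not equivalent: a=-5, b=-6 separates them (1089 vs 1296).
eval_a: aux=11, then ((b * aux) < (-8)) is true, then aux=121, then (((max(-4, b) // 2) < (a // 5)) or ((aux - b) < (aux % (a - -1)))) is true, then a=-3630, then aux=121, then returns 1089
eval_b: tmp=12, then (not ((b * tmp) < (-(13 + -5)))) is false, then tmp=144, then (((max(-4, b) // 2) < (a // 5)) or ((tmp - b) < (tmp % (a - -1)))) is true, then a=-4320, then tmp=144, then returns 1296
verdict: not equivalent; witness: a=-5, b=-6


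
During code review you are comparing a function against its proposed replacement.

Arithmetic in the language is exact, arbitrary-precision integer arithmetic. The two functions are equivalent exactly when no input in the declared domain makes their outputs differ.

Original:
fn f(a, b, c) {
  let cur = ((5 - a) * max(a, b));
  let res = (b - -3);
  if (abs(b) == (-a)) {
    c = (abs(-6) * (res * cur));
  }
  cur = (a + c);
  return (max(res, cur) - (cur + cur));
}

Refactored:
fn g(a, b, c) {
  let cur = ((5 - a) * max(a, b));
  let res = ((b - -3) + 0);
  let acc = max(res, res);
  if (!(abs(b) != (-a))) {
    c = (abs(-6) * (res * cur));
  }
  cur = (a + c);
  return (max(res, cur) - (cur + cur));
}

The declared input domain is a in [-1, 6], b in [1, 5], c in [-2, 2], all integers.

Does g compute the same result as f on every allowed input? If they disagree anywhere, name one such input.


The two are interchangeable: boolean connective usage differs; arithmetic usage differs; constant usage differs; comparison usage differs; local variable names differ; statement counts differ; min/max/abs usage differs, and every declared input agrees.
One worked example (a=2, b=4, c=1) — f: cur=12, then res=7, then (abs(b) == (-a)) is false, then cur=3, then returns 1; g: cur=12, then res=7, then acc=7, then (!(abs(b) != (-a))) is false, then cur=3, then returns 1; agreement on 1.
An exhaustive pass over the 200 declared inputs shows identical outputs.
verdict: equivalent


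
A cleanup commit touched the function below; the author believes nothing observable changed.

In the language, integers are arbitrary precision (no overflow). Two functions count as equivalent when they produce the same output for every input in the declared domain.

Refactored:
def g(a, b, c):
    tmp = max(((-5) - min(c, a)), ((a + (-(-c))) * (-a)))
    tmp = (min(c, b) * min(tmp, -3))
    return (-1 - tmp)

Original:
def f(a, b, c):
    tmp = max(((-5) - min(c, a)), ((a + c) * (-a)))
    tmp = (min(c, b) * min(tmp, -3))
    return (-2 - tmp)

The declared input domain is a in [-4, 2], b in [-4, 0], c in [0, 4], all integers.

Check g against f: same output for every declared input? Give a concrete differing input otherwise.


The rewrite breaks on a=-4, b=-4, c=0, where the results are -14 and -13.
f: tmp becomes -1; next tmp becomes 12; next final value -14
g: tmp becomes -1; next tmp becomes 12; next final value -13
verdict: not equivalent; witness: a=-4, b=-4, c=0


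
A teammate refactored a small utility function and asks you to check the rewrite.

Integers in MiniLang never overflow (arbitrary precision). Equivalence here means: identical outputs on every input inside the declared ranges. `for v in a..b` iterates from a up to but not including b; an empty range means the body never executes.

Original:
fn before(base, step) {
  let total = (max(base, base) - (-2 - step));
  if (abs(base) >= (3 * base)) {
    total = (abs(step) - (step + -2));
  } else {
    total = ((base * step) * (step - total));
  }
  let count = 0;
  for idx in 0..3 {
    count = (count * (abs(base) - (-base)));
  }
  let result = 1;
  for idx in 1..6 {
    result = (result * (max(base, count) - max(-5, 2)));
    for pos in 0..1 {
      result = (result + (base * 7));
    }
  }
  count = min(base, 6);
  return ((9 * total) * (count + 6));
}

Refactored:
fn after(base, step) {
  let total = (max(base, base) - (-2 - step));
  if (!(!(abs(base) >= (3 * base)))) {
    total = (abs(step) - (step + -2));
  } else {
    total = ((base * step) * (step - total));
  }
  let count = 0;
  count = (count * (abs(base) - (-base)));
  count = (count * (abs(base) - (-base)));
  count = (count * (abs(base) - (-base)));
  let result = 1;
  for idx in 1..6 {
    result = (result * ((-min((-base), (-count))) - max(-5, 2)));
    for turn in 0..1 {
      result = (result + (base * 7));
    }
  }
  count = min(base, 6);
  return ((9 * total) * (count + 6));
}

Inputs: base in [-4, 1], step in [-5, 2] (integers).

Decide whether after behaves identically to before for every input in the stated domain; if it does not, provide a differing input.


Behavior is preserved: although boolean connective usage differs; local variable names differ; loop structure differs; arithmetic usage differs; statement counts differ; min/max/abs usage differs, the outputs never diverge.
Tracing base=-4, step=-2: before: total := -4 | (abs(base) >= (3 * base)): true | total := 6 | count := 0 | iter idx=0: | count := 0 | iter idx=1: | count := 0 | iter idx=2: | count := 0 | result := 1 | iter idx=1: | result := -2 | iter pos=0: | result := -30 | iter idx=2: | result := 60 | iter pos=0: | result := 32 | iter idx=3: | result := -64 | iter pos=0: | result := -92 | iter idx=4: | result := 184 | iter pos=0: | result := 156 | iter idx=5: | result := -312 | iter pos=0: | result := -340 | count := -4 | result 108 | after: total := -4 | (!(!(abs(base) >= (3 * base)))): true | total := 6 | count := 0 | count := 0 | count := 0 | count := 0 | result := 1 | iter idx=1: | result := -2 | iter turn=0: | result := -30 | iter idx=2: | result := 60 | iter turn=0: | result := 32 | iter idx=3: | result := -64 | iter turn=0: | result := -92 | iter idx=4: | result := 184 | iter turn=0: | result := 156 | iter idx=5: | result := -312 | iter turn=0: | result := -340 | count := -4 | result 108 — matching result 108.
Every one of the 48 inputs gives matching results.
verdict: equivalent


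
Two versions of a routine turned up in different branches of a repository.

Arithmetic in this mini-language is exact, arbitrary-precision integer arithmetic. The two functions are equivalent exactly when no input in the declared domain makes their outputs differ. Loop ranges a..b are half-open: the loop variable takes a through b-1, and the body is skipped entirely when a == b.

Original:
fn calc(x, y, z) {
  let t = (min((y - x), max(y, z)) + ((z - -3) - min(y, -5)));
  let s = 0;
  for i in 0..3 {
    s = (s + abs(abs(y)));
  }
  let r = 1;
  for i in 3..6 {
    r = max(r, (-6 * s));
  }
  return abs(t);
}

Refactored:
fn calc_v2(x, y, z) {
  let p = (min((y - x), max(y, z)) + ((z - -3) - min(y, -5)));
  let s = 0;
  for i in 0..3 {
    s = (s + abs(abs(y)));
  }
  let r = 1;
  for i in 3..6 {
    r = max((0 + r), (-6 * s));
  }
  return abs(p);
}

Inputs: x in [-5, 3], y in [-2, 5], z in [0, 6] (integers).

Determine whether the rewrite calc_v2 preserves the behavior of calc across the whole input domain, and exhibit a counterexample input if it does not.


This is a faithful refactor — local variable names differ, plus constant usage differs, plus arithmetic usage differs, but the computed results match everywhere.
As a probe, take x=1, y=0, z=6: calc runs t=13, then s=0, then (i=0), then s=0, then (i=1), then s=0, then (i=2), then s=0, then r=1, then (i=3), then r=1, then (i=4), then r=1, then (i=5), then r=1, then returns 13; calc_v2 runs p=13, then s=0, then (i=0), then s=0, then (i=1), then s=0, then (i=2), then s=0, then r=1, then (i=3), then r=1, then (i=4), then r=1, then (i=5), then r=1, then returns 13; both end at 13.
Across all 504 domain points the two functions coincide.
verdict: equivalent


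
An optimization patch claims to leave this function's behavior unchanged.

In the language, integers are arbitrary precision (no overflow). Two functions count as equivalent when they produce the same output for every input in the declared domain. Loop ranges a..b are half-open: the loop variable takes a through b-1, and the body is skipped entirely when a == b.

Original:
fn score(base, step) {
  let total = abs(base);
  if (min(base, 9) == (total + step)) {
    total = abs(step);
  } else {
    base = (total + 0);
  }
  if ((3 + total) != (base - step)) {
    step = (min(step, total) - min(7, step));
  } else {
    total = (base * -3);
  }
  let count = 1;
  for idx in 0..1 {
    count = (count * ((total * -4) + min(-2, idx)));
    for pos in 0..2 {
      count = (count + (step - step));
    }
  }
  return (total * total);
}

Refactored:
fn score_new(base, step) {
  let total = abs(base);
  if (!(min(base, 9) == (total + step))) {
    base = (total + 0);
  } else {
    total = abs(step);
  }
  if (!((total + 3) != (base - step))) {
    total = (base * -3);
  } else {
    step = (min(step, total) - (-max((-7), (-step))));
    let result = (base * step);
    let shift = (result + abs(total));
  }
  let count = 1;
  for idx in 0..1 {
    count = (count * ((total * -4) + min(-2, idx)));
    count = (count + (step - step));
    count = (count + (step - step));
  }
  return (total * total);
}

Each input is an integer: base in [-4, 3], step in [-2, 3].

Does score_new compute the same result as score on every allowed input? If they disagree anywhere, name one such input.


Changes here: min/max/abs usage differs, plus boolean connective usage differs, plus statement counts differ, plus local variable names differ, plus arithmetic usage differs, plus loop structure differs; the full 48-point sweep finds no disagreement.
verdict: equivalent


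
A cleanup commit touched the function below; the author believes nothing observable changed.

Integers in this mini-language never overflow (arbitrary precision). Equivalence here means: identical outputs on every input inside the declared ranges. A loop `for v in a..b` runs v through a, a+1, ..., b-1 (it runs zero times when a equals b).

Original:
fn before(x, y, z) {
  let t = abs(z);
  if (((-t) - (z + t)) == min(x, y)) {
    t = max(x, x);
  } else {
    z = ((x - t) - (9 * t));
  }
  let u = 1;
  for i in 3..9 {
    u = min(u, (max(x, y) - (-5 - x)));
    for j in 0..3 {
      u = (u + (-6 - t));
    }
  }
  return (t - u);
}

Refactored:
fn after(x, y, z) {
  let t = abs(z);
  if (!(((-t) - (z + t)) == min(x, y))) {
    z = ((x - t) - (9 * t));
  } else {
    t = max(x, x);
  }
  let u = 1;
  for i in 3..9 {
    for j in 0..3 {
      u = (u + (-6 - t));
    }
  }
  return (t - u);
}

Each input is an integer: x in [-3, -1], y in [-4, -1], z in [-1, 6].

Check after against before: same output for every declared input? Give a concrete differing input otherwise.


Run the pair on x=-3, y=-4, z=-1.
before: t := 1 | (((-t) - (z + t)) == min(x, y)): false | z := -13 | u := 1 | iter i=3: | u := -1 | iter j=0: | u := -8 | iter j=1: | u := -15 | iter j=2: | u := -22 | iter i=4: | u := -22 | iter j=0: | u := -29 | iter j=1: | u := -36 | iter j=2: | u := -43 | iter i=5: | u := -43 | iter j=0: | u := -50 | iter j=1: | u := -57 | iter j=2: | u := -64 | iter i=6: | u := -64 | iter j=0: | u := -71 | iter j=1: | u := -78 | iter j=2: | u := -85 | iter i=7: | u := -85 | iter j=0: | u := -92 | iter j=1: | u := -99 | iter j=2: | u := -106 | iter i=8: | u := -106 | iter j=0: | u := -113 | iter j=1: | u := -120 | iter j=2: | u := -127 | result 128
after: t := 1 | (!(((-t) - (z + t)) == min(x, y))): true | z := -13 | u := 1 | iter i=3: | iter j=0: | u := -6 | iter j=1: | u := -13 | iter j=2: | u := -20 | iter i=4: | iter j=0: | u := -27 | iter j=1: | u := -34 | iter j=2: | u := -41 | iter i=5: | iter j=0: | u := -48 | iter j=1: | u := -55 | iter j=2: | u := -62 | iter i=6: | iter j=0: | u := -69 | iter j=1: | u := -76 | iter j=2: | u := -83 | iter i=7: | iter j=0: | u := -90 | iter j=1: | u := -97 | iter j=2: | u := -104 | iter i=8: | iter j=0: | u := -111 | iter j=1: | u := -118 | iter j=2: | u := -125 | result 126
128 against 126: the behavior changed.
verdict: not equivalent; witness: x=-3, y=-4, z=-1


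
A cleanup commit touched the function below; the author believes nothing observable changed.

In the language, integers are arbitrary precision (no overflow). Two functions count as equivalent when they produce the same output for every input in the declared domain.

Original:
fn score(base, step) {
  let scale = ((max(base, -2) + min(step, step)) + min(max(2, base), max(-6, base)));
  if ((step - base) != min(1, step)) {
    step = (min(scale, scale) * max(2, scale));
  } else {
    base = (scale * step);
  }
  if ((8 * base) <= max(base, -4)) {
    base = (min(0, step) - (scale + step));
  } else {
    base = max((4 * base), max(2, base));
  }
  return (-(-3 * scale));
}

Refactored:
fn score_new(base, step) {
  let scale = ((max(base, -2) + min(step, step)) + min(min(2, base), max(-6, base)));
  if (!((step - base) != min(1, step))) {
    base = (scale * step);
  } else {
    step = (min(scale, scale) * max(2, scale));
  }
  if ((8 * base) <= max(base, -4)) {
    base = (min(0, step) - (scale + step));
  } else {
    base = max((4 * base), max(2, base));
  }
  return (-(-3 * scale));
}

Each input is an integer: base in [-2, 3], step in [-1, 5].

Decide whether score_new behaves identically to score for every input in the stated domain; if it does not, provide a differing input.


There is a counterexample at base=3, step=-1: 15 on one side, 12 on the other.
score: scale = 5; ((step - base) != min(1, step)) -> true; step = 25; ((8 * base) <= max(base, -4)) -> false; base = 12; return 15
score_new: scale = 4; (!((step - base) != min(1, step))) -> false; step = 16; ((8 * base) <= max(base, -4)) -> false; base = 12; return 12
verdict: not equivalent; witness: base=3, step=-1


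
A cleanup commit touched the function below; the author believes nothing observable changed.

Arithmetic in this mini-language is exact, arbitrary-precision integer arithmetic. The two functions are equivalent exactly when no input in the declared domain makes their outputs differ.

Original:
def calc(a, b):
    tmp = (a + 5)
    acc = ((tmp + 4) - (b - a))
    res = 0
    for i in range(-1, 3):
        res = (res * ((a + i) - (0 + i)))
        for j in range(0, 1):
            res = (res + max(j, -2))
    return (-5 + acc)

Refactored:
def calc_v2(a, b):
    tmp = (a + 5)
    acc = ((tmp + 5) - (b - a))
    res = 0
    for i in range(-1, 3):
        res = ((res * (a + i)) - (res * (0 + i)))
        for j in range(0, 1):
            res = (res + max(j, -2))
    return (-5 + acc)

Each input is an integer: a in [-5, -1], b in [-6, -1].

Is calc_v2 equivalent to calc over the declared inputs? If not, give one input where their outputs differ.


Not equivalent: a=-5, b=-6 separates them (0 vs 1).
calc: tmp := 0 | acc := 5 | res := 0 | iter i=-1: | res := 0 | iter j=0: | res := 0 | iter i=0: | res := 0 | iter j=0: | res := 0 | iter i=1: | res := 0 | iter j=0: | res := 0 | iter i=2: | res := 0 | iter j=0: | res := 0 | result 0
calc_v2: tmp := 0 | acc := 6 | res := 0 | iter i=-1: | res := 0 | iter j=0: | res := 0 | iter i=0: | res := 0 | iter j=0: | res := 0 | iter i=1: | res := 0 | iter j=0: | res := 0 | iter i=2: | res := 0 | iter j=0: | res := 0 | result 1
verdict: not equivalent; witness: a=-5, b=-6


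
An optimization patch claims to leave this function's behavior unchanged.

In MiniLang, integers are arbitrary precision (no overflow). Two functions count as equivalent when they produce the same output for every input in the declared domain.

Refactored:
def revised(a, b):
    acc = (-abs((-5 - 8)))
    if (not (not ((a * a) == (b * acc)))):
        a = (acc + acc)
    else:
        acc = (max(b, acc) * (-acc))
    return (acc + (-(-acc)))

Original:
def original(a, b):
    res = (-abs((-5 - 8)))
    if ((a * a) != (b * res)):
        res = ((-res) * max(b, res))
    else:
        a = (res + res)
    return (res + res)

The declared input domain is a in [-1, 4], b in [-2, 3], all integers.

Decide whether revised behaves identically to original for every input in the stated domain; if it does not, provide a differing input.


Equivalent — the differences include comparison usage differs; also boolean connective usage differs; also local variable names differ, yet no declared input distinguishes the two.
Spot check at a=1, b=1 — original: res = -13; ((a * a) != (b * res)) -> true; res = 13; return 26. revised: acc = -13; (not (not ((a * a) == (b * acc)))) -> false; acc = 13; return 26. Both give 26.
An exhaustive pass over the 36 declared inputs shows identical outputs.
verdict: equivalent


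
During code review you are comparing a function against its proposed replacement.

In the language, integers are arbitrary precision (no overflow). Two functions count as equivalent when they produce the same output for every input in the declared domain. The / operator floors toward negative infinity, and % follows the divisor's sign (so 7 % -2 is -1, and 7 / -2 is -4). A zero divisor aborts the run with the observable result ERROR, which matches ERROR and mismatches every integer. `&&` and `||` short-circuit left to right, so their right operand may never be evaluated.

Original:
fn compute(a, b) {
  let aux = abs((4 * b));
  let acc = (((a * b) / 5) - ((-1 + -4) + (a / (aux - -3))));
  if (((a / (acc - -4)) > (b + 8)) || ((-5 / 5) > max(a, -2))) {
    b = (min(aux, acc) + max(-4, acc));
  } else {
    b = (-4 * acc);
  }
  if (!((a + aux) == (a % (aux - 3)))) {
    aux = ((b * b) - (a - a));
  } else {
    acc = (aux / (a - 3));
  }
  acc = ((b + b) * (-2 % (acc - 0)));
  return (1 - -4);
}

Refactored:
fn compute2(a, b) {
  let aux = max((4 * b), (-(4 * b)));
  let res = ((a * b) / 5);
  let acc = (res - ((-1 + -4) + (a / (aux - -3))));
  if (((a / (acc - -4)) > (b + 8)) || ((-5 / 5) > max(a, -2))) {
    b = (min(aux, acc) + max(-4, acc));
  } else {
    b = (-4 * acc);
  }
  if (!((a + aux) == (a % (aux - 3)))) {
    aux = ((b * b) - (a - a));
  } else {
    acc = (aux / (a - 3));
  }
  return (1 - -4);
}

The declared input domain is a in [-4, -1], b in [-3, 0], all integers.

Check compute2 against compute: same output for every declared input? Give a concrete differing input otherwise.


a=-2, b=0 yields ERROR from compute but 5 from compute2.
verdict: not equivalent; witness: a=-2, b=0


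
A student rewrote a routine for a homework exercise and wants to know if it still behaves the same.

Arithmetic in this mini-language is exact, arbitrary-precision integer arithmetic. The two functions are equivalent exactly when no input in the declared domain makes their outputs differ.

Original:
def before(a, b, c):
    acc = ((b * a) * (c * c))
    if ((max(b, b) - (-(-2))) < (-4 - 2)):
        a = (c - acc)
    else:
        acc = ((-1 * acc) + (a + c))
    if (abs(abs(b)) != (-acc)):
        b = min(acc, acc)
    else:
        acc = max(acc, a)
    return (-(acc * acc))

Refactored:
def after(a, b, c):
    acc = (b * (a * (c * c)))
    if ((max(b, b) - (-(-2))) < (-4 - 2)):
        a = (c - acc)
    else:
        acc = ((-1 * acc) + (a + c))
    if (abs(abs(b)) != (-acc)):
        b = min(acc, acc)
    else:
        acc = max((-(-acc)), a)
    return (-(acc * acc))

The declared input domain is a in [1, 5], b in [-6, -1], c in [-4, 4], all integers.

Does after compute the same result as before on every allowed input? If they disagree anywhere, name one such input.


Reading the diff, among the changes: same computation, different form.
As a probe, take a=3, b=-2, c=4: before runs acc becomes -96; next ((max(b, b) - (-(-2))) < (-4 - 2)) evaluates to false; next acc becomes 103; next (abs(abs(b)) != (-acc)) evaluates to true; next b becomes 103; next final value -10609; after runs acc becomes -96; next ((max(b, b) - (-(-2))) < (-4 - 2)) evaluates to false; next acc becomes 103; next (abs(abs(b)) != (-acc)) evaluates to true; next b becomes 103; next final value -10609; both end at -10609.
Checked all 270 inputs in the declared domain: the outputs agree on every one.
verdict: equivalent


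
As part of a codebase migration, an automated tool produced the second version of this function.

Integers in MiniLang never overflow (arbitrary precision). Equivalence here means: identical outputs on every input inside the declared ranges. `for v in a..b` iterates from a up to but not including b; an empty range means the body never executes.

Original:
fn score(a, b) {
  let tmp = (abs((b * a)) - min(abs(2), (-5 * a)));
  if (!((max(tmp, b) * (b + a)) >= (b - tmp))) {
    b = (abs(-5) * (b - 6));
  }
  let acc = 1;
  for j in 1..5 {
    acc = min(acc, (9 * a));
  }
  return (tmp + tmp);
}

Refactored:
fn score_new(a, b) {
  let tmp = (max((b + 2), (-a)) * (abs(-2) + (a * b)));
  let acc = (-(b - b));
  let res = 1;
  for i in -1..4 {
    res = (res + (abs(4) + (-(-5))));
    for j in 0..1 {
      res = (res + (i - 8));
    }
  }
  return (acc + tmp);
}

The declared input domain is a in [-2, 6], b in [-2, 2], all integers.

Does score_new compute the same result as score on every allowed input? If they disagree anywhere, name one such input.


There is a counterexample at a=-2, b=-2: 4 on one side, 12 on the other.
score: tmp := 2 | (!((max(tmp, b) * (b + a)) >= (b - tmp))): true | b := -40 | acc := 1 | iter j=1: | acc := -18 | iter j=2: | acc := -18 | iter j=3: | acc := -18 | iter j=4: | acc := -18 | result 4
score_new: tmp := 12 | acc := 0 | res := 1 | iter i=-1: | res := 10 | iter j=0: | res := 1 | iter i=0: | res := 10 | iter j=0: | res := 2 | iter i=1: | res := 11 | iter j=0: | res := 4 | iter i=2: | res := 13 | iter j=0: | res := 7 | iter i=3: | res := 16 | iter j=0: | res := 11 | result 12
verdict: not equivalent; witness: a=-2, b=-2


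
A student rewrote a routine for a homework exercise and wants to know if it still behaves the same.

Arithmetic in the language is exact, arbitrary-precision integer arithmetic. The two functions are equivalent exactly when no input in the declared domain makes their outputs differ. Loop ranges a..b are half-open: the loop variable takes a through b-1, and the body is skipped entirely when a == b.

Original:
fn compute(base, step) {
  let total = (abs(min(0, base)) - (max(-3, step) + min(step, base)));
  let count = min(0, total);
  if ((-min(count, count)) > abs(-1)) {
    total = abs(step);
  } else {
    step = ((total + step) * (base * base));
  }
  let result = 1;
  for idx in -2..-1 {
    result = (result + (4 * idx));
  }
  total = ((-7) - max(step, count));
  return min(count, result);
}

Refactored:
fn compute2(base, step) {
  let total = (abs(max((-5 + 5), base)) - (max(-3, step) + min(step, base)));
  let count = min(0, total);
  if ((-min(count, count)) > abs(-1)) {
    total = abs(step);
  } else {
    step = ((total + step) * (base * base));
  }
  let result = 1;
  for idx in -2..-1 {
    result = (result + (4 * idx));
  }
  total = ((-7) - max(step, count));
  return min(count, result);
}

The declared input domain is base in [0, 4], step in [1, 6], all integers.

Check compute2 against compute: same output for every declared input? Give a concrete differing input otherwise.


Evaluate both at base=2, step=6.
compute: total becomes -8; next count becomes -8; next ((-min(count, count)) > abs(-1)) evaluates to true; next total becomes 6; next result becomes 1; next at idx=-2:; next result becomes -7; next total becomes -13; next final value -8
compute2: total becomes -6; next count becomes -6; next ((-min(count, count)) > abs(-1)) evaluates to true; next total becomes 6; next result becomes 1; next at idx=-2:; next result becomes -7; next total becomes -13; next final value -7
-8 against -7: the behavior changed.
verdict: not equivalent; witness: base=2, step=6


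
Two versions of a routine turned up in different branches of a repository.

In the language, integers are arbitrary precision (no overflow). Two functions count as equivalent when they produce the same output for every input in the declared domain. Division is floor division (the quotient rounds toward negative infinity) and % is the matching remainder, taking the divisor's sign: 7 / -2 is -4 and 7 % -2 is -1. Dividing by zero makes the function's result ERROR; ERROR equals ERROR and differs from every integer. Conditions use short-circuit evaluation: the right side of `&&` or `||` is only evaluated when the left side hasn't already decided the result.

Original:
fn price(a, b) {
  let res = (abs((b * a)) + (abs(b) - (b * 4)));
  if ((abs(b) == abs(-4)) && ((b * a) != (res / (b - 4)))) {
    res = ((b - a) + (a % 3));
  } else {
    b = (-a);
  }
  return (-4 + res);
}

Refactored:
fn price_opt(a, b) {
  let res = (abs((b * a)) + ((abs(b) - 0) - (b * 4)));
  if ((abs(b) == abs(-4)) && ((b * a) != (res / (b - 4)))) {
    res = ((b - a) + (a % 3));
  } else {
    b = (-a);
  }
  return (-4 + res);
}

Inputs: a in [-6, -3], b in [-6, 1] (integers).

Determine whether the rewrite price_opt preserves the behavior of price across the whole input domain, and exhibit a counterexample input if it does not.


The two are interchangeable: constant usage differs, and arithmetic usage differs, and every declared input agrees.
Tracing a=-6, b=-4: price: res=44, then ((abs(b) == abs(-4)) && ((b * a) != (res / (b - 4)))) is true, then res=2, then returns -2 | price_opt: res=44, then ((abs(b) == abs(-4)) && ((b * a) != (res / (b - 4)))) is true, then res=2, then returns -2 — matching result -2.
An exhaustive pass over the 32 declared inputs shows identical outputs.
verdict: equivalent


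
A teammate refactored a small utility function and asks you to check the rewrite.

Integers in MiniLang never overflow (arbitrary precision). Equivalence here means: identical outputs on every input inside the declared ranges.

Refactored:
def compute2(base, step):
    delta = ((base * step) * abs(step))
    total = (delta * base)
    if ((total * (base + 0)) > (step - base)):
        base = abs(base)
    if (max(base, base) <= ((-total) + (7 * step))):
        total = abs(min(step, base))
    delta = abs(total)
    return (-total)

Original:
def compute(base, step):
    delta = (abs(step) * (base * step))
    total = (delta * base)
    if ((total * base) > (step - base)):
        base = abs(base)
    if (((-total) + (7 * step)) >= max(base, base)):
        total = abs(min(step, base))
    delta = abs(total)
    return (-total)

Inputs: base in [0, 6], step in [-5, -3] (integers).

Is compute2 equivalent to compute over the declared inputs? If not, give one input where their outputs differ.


Differences: comparison usage differs; also constant usage differs; also arithmetic usage differs — yet all 21 inputs agree.
verdict: equivalent


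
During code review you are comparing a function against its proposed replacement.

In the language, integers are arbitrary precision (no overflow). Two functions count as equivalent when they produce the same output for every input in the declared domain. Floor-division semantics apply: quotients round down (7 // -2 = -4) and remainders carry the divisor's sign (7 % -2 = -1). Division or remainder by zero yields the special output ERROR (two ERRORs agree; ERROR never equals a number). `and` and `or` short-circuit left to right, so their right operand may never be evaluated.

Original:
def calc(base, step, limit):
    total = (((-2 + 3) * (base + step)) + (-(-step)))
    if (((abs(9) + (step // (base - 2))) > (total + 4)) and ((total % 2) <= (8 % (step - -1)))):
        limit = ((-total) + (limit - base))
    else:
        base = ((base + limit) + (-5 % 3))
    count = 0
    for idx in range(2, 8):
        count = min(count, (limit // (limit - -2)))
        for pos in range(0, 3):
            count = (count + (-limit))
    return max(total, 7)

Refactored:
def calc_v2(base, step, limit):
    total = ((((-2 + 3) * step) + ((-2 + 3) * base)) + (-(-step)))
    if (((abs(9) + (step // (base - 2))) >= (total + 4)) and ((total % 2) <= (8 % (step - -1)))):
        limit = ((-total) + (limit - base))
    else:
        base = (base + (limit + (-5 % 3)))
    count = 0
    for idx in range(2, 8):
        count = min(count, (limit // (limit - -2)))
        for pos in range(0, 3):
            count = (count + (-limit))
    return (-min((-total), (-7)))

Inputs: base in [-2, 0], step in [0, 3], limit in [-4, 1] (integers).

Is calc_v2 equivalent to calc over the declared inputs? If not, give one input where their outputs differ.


Take base=-2, step=3, limit=-2.
calc: total = 4; (((abs(9) + (step // (base - 2))) > (total + 4)) and ((total % 2) <= (8 % (step - -1)))) -> false; base = -3; count = 0; [idx=2]; division by zero -> ERROR
calc_v2: total = 4; (((abs(9) + (step // (base - 2))) >= (total + 4)) and ((total % 2) <= (8 % (step - -1)))) -> true; limit = -4; count = 0; [idx=2]; count = 0; [pos=0]; count = 4; [pos=1]; count = 8; [pos=2]; count = 12; [idx=3]; count = 2; [pos=0]; count = 6; [pos=1]; count = 10; [pos=2]; count = 14; [idx=4]; count = 2; [pos=0]; count = 6; [pos=1]; count = 10; [pos=2]; count = 14; [idx=5]; count = 2; [pos=0]; count = 6; [pos=1]; count = 10; [pos=2]; count = 14; [idx=6]; count = 2; [pos=0]; count = 6; [pos=1]; count = 10; [pos=2]; count = 14; [idx=7]; count = 2; [pos=0]; count = 6; [pos=1]; count = 10; [pos=2]; count = 14; return 7
ERROR and 7 differ, so these are not the same function on this domain.
verdict: not equivalent; witness: base=-2, step=3, limit=-2


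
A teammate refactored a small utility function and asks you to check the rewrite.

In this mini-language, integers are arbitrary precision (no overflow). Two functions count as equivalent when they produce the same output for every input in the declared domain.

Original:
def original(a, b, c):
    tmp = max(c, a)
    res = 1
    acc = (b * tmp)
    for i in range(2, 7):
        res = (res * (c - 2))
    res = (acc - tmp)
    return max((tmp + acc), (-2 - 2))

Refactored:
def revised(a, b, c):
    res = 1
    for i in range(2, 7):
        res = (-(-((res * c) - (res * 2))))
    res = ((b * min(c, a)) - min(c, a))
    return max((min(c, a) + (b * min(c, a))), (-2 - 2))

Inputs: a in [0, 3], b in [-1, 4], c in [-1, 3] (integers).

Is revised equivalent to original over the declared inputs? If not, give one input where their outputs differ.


Not equivalent: a=0, b=0, c=-1 separates them (0 vs -1).
original: tmp = 0; res = 1; acc = 0; [i=2]; res = -3; [i=3]; res = 9; [i=4]; res = -27; [i=5]; res = 81; [i=6]; res = -243; res = 0; return 0
revised: res = 1; [i=2]; res = -3; [i=3]; res = 9; [i=4]; res = -27; [i=5]; res = 81; [i=6]; res = -243; res = 1; return -1
verdict: not equivalent; witness: a=0, b=0, c=-1
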